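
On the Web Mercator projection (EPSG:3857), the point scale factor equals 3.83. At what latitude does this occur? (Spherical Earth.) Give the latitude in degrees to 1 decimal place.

Mercator scale is k = sec φ = 1/cos φ.
1/cos φ = 3.83  ⇒  cos φ = 0.2611  ⇒  φ = arccos(0.2611) ≈ 74.9°.

74.9°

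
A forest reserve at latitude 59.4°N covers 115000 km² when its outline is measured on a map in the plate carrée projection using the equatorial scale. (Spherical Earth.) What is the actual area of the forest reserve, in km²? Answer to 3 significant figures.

In the plate carrée (x = Rλ, y = Rφ), meridians are true-scale (h = 1) and parallels are stretched by k = sec φ.
Areal scale = h·k = 1 × sec φ; at 59.4°, h = 1.000, k = 1.964, so h·k = 1.964.
True area = apparent / (areal scale) = 115000 / 1.964 ≈ 58500 km².

58500 km²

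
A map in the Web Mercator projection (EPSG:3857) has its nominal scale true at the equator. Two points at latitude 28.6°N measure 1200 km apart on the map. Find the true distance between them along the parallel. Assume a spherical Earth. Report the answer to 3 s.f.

1050 km

The Mercator projection is conformal; its linear scale factor is the same in every direction and equals sec φ = 1/cos φ.
Along the parallel at 28.6°, map distances are exaggerated by k = sec 28.6° = 1.139.
True distance = 1200 / 1.139 = 1200 × cos 28.6° ≈ 1050 km.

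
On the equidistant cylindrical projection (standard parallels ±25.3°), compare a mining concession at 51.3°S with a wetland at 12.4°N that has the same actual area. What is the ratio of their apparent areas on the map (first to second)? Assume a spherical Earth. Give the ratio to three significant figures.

1.56

The equidistant cylindrical projection with φ₀ = 25.3° has h = 1 (meridians true) and k = cos φ₀ / cos φ along parallels.
Areal scale at 51.3°: h·k = 1.000 × 1.446 = 1.446.
Areal scale at 12.4°: h·k = 1.000 × 0.9257 = 0.9257.
Ratio = 1.446/0.9257 ≈ 1.56.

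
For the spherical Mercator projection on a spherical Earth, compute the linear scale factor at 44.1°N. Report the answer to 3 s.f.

For Mercator, h = k = sec φ (a conformal cylindrical projection has a single point scale, 1/cos φ).
k = 1/cos 44.1° = 1/0.7181 = 1.393.

1.39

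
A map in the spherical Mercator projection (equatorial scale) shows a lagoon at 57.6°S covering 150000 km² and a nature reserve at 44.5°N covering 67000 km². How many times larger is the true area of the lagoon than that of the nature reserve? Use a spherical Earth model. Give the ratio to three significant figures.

1.26

Mercator's areal exaggeration is sec²φ; hence true area = (apparent area) · cos²φ.
True area of lagoon: 150000 × cos²(57.6°) = 150000 × 0.2871 = 43070 km².
True area of nature reserve: 67000 × cos²(44.5°) = 67000 × 0.5087 = 34080 km².
Ratio = 43070 / 34080 ≈ 1.26.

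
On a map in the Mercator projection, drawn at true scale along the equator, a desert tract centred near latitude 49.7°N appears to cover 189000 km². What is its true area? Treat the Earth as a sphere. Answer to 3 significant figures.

79100 km²

The Mercator projection is conformal; its linear scale factor is the same in every direction and equals sec φ = 1/cos φ.
Areal scale = k² = sec²φ = 1/cos²(49.7°) = 1/0.6468² = 2.390.
True area = apparent / (areal scale) = 189000 / 2.390 ≈ 79100 km².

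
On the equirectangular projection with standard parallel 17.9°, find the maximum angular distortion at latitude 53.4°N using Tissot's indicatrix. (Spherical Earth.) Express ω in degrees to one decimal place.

26.5°

The equidistant cylindrical projection with φ₀ = 17.9° has h = 1 (meridians true) and k = cos φ₀ / cos φ along parallels.
At 53.4°: h = 1.000, k = 1.596; principal scales a = 1.596, b = 1.000.
sin(ω/2) = (a − b)/(a + b) = 0.5960/2.596 = 0.2296, so ω = 2 arcsin(0.2296) ≈ 26.5°.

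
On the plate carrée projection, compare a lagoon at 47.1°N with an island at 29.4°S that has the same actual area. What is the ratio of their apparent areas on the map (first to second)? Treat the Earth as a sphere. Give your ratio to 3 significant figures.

1.28

In the plate carrée (x = Rλ, y = Rφ), meridians are true-scale (h = 1) and parallels are stretched by k = sec φ.
Areal scale at 47.1°: h·k = 1.000 × 1.469 = 1.469.
Areal scale at 29.4°: h·k = 1.000 × 1.148 = 1.148.
Ratio = 1.469/1.148 ≈ 1.28.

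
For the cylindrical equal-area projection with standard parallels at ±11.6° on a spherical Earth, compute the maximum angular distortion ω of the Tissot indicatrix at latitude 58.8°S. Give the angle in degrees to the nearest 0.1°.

68.5°

Cylindrical equal-area (φ₀ = 11.6°): h = cos φ / cos 11.6° along meridians, k = cos 11.6° / cos φ along parallels; h·k = 1.
At 58.8°: h = 0.5288, k = 1.891; principal scales a = 1.891, b = 0.5288.
sin(ω/2) = (a − b)/(a + b) = 1.362/2.420 = 0.5629, so ω = 2 arcsin(0.5629) ≈ 68.5°.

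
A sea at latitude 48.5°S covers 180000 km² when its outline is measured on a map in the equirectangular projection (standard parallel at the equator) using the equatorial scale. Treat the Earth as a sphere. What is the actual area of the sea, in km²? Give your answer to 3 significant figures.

119000 km²

For the equirectangular projection with φ₀ = 0 (plate carrée), h = 1 along meridians and k = sec φ along parallels.
Areal scale = h·k = 1 × sec φ; at 48.5°, h = 1.000, k = 1.509, so h·k = 1.509.
True area = apparent / (areal scale) = 180000 / 1.509 ≈ 119000 km².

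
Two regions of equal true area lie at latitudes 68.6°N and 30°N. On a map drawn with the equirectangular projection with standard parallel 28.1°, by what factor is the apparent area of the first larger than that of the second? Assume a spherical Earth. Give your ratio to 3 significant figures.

2.37

The equidistant cylindrical projection with φ₀ = 28.1° has h = 1 (meridians true) and k = cos φ₀ / cos φ along parallels.
Areal scale at 68.6°: h·k = 1.000 × 2.418 = 2.418.
Areal scale at 30°: h·k = 1.000 × 1.019 = 1.019.
Ratio = 2.418/1.019 ≈ 2.37.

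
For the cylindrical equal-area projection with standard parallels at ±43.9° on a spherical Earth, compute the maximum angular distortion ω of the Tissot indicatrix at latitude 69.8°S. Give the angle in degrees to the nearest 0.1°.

Cylindrical equal-area (φ₀ = 43.9°): h = cos φ / cos 43.9° along meridians, k = cos 43.9° / cos φ along parallels; h·k = 1.
At 69.8°: h = 0.4792, k = 2.087; principal scales a = 2.087, b = 0.4792.
sin(ω/2) = (a − b)/(a + b) = 1.608/2.566 = 0.6265, so ω = 2 arcsin(0.6265) ≈ 77.6°.

77.6°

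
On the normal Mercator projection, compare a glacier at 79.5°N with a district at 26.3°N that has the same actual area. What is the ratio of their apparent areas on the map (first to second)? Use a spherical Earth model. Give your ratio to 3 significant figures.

24.2

Mercator areal scale is sec²φ.
At 79.5°: sec²(79.5°) = 1/0.1822² = 30.11.
At 26.3°: sec²(26.3°) = 1/0.8965² = 1.244.
Ratio = 30.11/1.244 = cos²(26.3°)/cos²(79.5°) ≈ 24.2.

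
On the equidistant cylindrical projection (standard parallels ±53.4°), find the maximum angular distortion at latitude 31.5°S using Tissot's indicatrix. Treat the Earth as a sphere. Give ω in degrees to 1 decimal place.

With standard parallel φ₀ = 53.4°, the equirectangular projection gives x = Rλ cos φ₀, y = Rφ, so h = 1 and k = cos 53.4° / cos φ.
At 31.5°: h = 1.000, k = 0.6993; principal scales a = 1.000, b = 0.6993.
sin(ω/2) = (a − b)/(a + b) = 0.3007/1.699 = 0.1770, so ω = 2 arcsin(0.1770) ≈ 20.4°.

20.4°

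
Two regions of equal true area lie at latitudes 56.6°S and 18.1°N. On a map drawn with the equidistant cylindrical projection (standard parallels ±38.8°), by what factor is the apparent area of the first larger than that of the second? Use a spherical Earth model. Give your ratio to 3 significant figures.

1.73

In the equirectangular projection with standard parallel φ₀ = 38.8° (x = Rλ cos φ₀, y = Rφ), meridians are true-scale (h = 1) and the parallel scale is k = cos φ₀ / cos φ.
Areal scale at 56.6°: h·k = 1.000 × 1.416 = 1.416.
Areal scale at 18.1°: h·k = 1.000 × 0.8199 = 0.8199.
Ratio = 1.416/0.8199 ≈ 1.73.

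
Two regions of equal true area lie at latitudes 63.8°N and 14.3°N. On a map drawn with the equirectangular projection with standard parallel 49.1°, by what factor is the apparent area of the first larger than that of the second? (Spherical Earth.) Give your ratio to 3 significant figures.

2.19

In the equirectangular projection with standard parallel φ₀ = 49.1° (x = Rλ cos φ₀, y = Rφ), meridians are true-scale (h = 1) and the parallel scale is k = cos φ₀ / cos φ.
Areal scale at 63.8°: h·k = 1.000 × 1.483 = 1.483.
Areal scale at 14.3°: h·k = 1.000 × 0.6757 = 0.6757.
Ratio = 1.483/0.6757 ≈ 2.19.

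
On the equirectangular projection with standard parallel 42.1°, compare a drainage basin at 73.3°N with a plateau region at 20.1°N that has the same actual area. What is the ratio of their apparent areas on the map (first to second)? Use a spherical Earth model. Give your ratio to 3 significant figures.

3.27

In the equirectangular projection with standard parallel φ₀ = 42.1° (x = Rλ cos φ₀, y = Rφ), meridians are true-scale (h = 1) and the parallel scale is k = cos φ₀ / cos φ.
Areal scale at 73.3°: h·k = 1.000 × 2.582 = 2.582.
Areal scale at 20.1°: h·k = 1.000 × 0.7901 = 0.7901.
Ratio = 2.582/0.7901 ≈ 3.27.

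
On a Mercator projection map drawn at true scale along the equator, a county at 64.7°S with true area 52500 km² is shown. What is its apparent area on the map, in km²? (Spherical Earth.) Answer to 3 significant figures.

Mercator is conformal, so the point scale is isotropic: h = k = sec φ = 1/cos φ.
Areal scale = k² = sec²φ = 1/cos²(64.7°) = 1/0.4274² = 5.475.
Apparent area = 52500 × 5.475 ≈ 287000 km².

287000 km²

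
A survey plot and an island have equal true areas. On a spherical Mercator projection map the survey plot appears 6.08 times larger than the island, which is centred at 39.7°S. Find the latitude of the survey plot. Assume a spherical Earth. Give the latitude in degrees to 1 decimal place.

71.8°

Mercator areal scale is sec²φ, so apparent-area ratio = sec²φ₁ / sec²φ₂ = cos²φ₂ / cos²φ₁.
cos²φ₂ / cos²φ₁ = 6.08  ⇒  cos φ₁ = cos 39.7° / √6.08 = 0.7694/2.466 = 0.3120.
φ₁ = arccos(0.3120) ≈ 71.8°.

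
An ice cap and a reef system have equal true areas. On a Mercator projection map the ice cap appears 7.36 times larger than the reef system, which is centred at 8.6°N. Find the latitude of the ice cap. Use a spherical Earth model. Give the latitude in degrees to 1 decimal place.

Mercator areal scale is sec²φ, so apparent-area ratio = sec²φ₁ / sec²φ₂ = cos²φ₂ / cos²φ₁.
cos²φ₂ / cos²φ₁ = 7.36  ⇒  cos φ₁ = cos 8.6° / √7.36 = 0.9888/2.713 = 0.3645.
φ₁ = arccos(0.3645) ≈ 68.6°.

68.6°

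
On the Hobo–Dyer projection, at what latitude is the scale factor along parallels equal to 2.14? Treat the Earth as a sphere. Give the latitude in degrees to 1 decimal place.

68.2°

The Hobo–Dyer projection is cylindrical equal-area with φ₀ = 37.5°. Cylindrical equal-area (φ₀ = 37.5°): h = cos φ / cos 37.5° along meridians, k = cos 37.5° / cos φ along parallels; h·k = 1.
k = cos φ₀ / cos φ = 2.14  ⇒  cos φ = cos 37.5° / 2.14 = 0.3707.
φ = arccos(0.3707) ≈ 68.2°.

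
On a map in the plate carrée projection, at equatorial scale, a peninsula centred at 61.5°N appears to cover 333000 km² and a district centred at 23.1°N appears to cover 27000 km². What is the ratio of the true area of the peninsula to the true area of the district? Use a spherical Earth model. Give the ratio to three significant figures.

Plate carrée has h = 1 and k = sec φ, giving areal scale sec φ; true area = (apparent area) · cos φ.
True area of peninsula: 333000 × cos(61.5°) = 333000 × 0.4772 = 158900 km².
True area of district: 27000 × cos(23.1°) = 27000 × 0.9198 = 24840 km².
Ratio = 158900 / 24840 ≈ 6.40.

6.40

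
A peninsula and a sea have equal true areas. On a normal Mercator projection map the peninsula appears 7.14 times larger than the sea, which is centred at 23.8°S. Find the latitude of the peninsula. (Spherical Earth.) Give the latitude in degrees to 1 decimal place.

70.0°

For equal true areas on Mercator, apparent areas scale as sec²φ, so the ratio is cos²φ₂ / cos²φ₁.
cos²φ₂ / cos²φ₁ = 7.14  ⇒  cos φ₁ = cos 23.8° / √7.14 = 0.9150/2.672 = 0.3424.
φ₁ = arccos(0.3424) ≈ 70.0°.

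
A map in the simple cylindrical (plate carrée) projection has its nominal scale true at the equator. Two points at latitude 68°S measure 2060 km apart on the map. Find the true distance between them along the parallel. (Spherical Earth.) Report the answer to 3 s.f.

772 km

In the plate carrée (x = Rλ, y = Rφ), meridians are true-scale (h = 1) and parallels are stretched by k = sec φ.
Along the parallel at 68°, map distances are exaggerated by k = sec 68° = 2.669.
True distance = 2060 / 2.669 = 2060 × cos 68° ≈ 772 km.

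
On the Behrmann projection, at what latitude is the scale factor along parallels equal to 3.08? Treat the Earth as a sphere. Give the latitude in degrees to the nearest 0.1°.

73.7°

Behrmann is a cylindrical equal-area projection with standard parallels at ±30°. A cylindrical equal-area projection with standard parallel φ₀ has meridian scale h = cos φ / cos φ₀ and parallel scale k = cos φ₀ / cos φ (so areas are preserved, h·k = 1).
k = cos φ₀ / cos φ = 3.08  ⇒  cos φ = cos 30° / 3.08 = 0.2812.
φ = arccos(0.2812) ≈ 73.7°.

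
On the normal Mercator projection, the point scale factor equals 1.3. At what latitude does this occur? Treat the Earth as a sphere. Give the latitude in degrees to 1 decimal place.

39.7°

Mercator scale is k = sec φ = 1/cos φ.
1/cos φ = 1.3  ⇒  cos φ = 0.7692  ⇒  φ = arccos(0.7692) ≈ 39.7°.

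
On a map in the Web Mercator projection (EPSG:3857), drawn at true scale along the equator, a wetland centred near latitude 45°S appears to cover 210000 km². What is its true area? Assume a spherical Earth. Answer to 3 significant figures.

105000 km²

The Mercator projection is conformal; its linear scale factor is the same in every direction and equals sec φ = 1/cos φ.
Areal scale = k² = sec²φ = 1/cos²(45°) = 1/0.7071² = 2.000.
True area = apparent / (areal scale) = 210000 / 2.000 ≈ 105000 km².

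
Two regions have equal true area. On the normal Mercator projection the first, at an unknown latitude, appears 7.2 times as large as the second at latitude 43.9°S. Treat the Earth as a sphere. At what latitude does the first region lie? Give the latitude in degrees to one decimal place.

On Mercator, (apparent₁)/(apparent₂) = sec²φ₁ / sec²φ₂ when true areas are equal.
cos²φ₂ / cos²φ₁ = 7.2  ⇒  cos φ₁ = cos 43.9° / √7.2 = 0.7206/2.683 = 0.2685.
φ₁ = arccos(0.2685) ≈ 74.4°.

74.4°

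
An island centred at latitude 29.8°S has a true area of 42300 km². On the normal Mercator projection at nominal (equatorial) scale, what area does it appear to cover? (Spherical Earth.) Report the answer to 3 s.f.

For Mercator, h = k = sec φ (a conformal cylindrical projection has a single point scale, 1/cos φ).
Areal scale = k² = sec²φ = 1/cos²(29.8°) = 1/0.8678² = 1.328.
Apparent area = 42300 × 1.328 ≈ 56200 km².

56200 km²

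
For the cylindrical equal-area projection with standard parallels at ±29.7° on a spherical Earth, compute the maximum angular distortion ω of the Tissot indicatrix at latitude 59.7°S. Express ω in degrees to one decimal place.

For cylindrical equal-area with standard parallel φ₀, h = cos φ / cos φ₀ and k = cos φ₀ / cos φ, so h·k = 1.
At 59.7°: h = 0.5808, k = 1.722; principal scales a = 1.722, b = 0.5808.
sin(ω/2) = (a − b)/(a + b) = 1.141/2.303 = 0.4955, so ω = 2 arcsin(0.4955) ≈ 59.4°.

59.4°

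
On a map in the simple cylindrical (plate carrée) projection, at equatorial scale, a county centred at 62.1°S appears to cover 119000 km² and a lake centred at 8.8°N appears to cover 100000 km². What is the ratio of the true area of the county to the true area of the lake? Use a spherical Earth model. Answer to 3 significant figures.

On the plate carrée, areal scale = h·k = 1 × sec φ, so true area = apparent × cos φ.
True area of county: 119000 × cos(62.1°) = 119000 × 0.4679 = 55680 km².
True area of lake: 100000 × cos(8.8°) = 100000 × 0.9882 = 98820 km².
Ratio = 55680 / 98820 ≈ 0.563.

0.563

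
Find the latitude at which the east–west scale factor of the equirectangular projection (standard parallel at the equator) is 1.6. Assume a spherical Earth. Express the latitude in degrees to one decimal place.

51.3°

Plate carrée: h = 1, k = sec φ along parallels.
sec φ = 1.6  ⇒  cos φ = 0.6250  ⇒  φ ≈ 51.3°.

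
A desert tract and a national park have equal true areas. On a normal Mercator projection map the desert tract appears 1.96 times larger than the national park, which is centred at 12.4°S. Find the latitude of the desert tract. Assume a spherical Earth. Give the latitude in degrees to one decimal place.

45.8°

On Mercator, (apparent₁)/(apparent₂) = sec²φ₁ / sec²φ₂ when true areas are equal.
cos²φ₂ / cos²φ₁ = 1.96  ⇒  cos φ₁ = cos 12.4° / √1.96 = 0.9767/1.400 = 0.6976.
φ₁ = arccos(0.6976) ≈ 45.8°.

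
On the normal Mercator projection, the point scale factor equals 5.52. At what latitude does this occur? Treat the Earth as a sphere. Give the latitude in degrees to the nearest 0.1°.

79.6°

Mercator scale is k = sec φ = 1/cos φ.
1/cos φ = 5.52  ⇒  cos φ = 0.1812  ⇒  φ = arccos(0.1812) ≈ 79.6°.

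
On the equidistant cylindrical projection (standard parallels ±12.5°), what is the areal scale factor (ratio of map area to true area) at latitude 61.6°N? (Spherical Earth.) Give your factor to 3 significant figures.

In the equirectangular projection with standard parallel φ₀ = 12.5° (x = Rλ cos φ₀, y = Rφ), meridians are true-scale (h = 1) and the parallel scale is k = cos φ₀ / cos φ.
Areal scale = h·k = 1 × cos φ₀ / cos φ; at 61.6°, h = 1.000, k = 2.053, so h·k = 2.053.

2.05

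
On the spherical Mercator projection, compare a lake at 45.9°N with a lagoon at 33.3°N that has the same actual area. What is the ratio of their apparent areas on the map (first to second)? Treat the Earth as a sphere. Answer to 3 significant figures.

On Mercator, area is exaggerated by sec²φ = 1/cos²φ.
At 45.9°: sec²(45.9°) = 1/0.6959² = 2.065.
At 33.3°: sec²(33.3°) = 1/0.8358² = 1.431.
Ratio = 2.065/1.431 = cos²(33.3°)/cos²(45.9°) ≈ 1.44.

1.44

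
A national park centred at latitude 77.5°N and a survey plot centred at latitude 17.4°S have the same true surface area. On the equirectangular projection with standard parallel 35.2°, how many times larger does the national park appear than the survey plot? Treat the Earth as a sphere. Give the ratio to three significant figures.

4.41

In the equirectangular projection with standard parallel φ₀ = 35.2° (x = Rλ cos φ₀, y = Rφ), meridians are true-scale (h = 1) and the parallel scale is k = cos φ₀ / cos φ.
Areal scale at 77.5°: h·k = 1.000 × 3.775 = 3.775.
Areal scale at 17.4°: h·k = 1.000 × 0.8563 = 0.8563.
Ratio = 3.775/0.8563 ≈ 4.41.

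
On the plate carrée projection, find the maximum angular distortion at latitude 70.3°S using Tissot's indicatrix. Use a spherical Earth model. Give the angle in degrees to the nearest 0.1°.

59.4°

In the plate carrée (x = Rλ, y = Rφ), meridians are true-scale (h = 1) and parallels are stretched by k = sec φ.
At 70.3°: h = 1.000, k = 2.967; principal scales a = 2.967, b = 1.000.
sin(ω/2) = (a − b)/(a + b) = 1.967/3.967 = 0.4958, so ω = 2 arcsin(0.4958) ≈ 59.4°.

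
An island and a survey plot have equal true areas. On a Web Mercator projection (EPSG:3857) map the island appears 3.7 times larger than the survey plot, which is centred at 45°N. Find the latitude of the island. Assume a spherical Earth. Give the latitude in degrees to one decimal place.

For equal true areas on Mercator, apparent areas scale as sec²φ, so the ratio is cos²φ₂ / cos²φ₁.
cos²φ₂ / cos²φ₁ = 3.7  ⇒  cos φ₁ = cos 45° / √3.7 = 0.7071/1.924 = 0.3676.
φ₁ = arccos(0.3676) ≈ 68.4°.

68.4°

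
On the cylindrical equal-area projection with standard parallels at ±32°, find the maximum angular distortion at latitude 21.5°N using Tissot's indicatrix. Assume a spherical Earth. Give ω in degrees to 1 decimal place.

10.6°

Cylindrical equal-area (φ₀ = 32°): h = cos φ / cos 32° along meridians, k = cos 32° / cos φ along parallels; h·k = 1.
At 21.5°: h = 1.097, k = 0.9115; principal scales a = 1.097, b = 0.9115.
sin(ω/2) = (a − b)/(a + b) = 0.1857/2.009 = 0.09243, so ω = 2 arcsin(0.09243) ≈ 10.6°.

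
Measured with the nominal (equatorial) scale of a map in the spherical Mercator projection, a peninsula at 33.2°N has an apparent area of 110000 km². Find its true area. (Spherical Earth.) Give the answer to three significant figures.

For Mercator, h = k = sec φ (a conformal cylindrical projection has a single point scale, 1/cos φ).
Areal scale = k² = sec²φ = 1/cos²(33.2°) = 1/0.8368² = 1.428.
True area = apparent / (areal scale) = 110000 / 1.428 ≈ 77000 km².

77000 km²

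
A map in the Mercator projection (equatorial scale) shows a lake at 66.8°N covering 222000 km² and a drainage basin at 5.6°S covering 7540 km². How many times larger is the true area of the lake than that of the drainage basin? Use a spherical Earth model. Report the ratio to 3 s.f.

4.61

Mercator's areal exaggeration is sec²φ; hence true area = (apparent area) · cos²φ.
True area of lake: 222000 × cos²(66.8°) = 222000 × 0.1552 = 34450 km².
True area of drainage basin: 7540 × cos²(5.6°) = 7540 × 0.9905 = 7468 km².
Ratio = 34450 / 7468 ≈ 4.61.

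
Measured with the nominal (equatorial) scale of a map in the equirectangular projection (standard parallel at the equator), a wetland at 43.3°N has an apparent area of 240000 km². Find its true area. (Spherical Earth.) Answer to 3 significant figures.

175000 km²

In the plate carrée (x = Rλ, y = Rφ), meridians are true-scale (h = 1) and parallels are stretched by k = sec φ.
Areal scale = h·k = 1 × sec φ; at 43.3°, h = 1.000, k = 1.374, so h·k = 1.374.
True area = apparent / (areal scale) = 240000 / 1.374 ≈ 175000 km².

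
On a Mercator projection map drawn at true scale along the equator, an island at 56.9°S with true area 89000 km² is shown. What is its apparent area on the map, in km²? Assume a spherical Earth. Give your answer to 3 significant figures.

For Mercator, h = k = sec φ (a conformal cylindrical projection has a single point scale, 1/cos φ).
Areal scale = k² = sec²φ = 1/cos²(56.9°) = 1/0.5461² = 3.353.
Apparent area = 89000 × 3.353 ≈ 298000 km².

298000 km²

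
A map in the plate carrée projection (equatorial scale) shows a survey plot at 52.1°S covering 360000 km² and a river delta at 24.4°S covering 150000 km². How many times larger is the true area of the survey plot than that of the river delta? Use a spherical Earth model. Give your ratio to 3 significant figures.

On the plate carrée, areal scale = h·k = 1 × sec φ, so true area = apparent × cos φ.
True area of survey plot: 360000 × cos(52.1°) = 360000 × 0.6143 = 221100 km².
True area of river delta: 150000 × cos(24.4°) = 150000 × 0.9107 = 136600 km².
Ratio = 221100 / 136600 ≈ 1.62.

1.62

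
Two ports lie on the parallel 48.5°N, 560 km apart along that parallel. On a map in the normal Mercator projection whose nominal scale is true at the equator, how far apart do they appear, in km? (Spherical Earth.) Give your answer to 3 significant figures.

845 km

The Mercator projection is conformal; its linear scale factor is the same in every direction and equals sec φ = 1/cos φ.
Along the parallel, k = sec 48.5° = 1/0.6626 = 1.509.
Map distance = 560 × 1.509 ≈ 845 km.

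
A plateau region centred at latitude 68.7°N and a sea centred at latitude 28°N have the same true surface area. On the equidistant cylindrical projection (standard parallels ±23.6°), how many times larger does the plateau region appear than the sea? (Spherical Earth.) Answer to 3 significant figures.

In the equirectangular projection with standard parallel φ₀ = 23.6° (x = Rλ cos φ₀, y = Rφ), meridians are true-scale (h = 1) and the parallel scale is k = cos φ₀ / cos φ.
Areal scale at 68.7°: h·k = 1.000 × 2.523 = 2.523.
Areal scale at 28°: h·k = 1.000 × 1.038 = 1.038.
Ratio = 2.523/1.038 ≈ 2.43.

2.43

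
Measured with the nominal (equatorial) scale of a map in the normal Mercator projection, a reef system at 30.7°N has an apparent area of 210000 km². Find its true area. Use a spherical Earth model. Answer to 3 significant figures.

155000 km²

The Mercator projection is conformal; its linear scale factor is the same in every direction and equals sec φ = 1/cos φ.
Areal scale = k² = sec²φ = 1/cos²(30.7°) = 1/0.8599² = 1.353.
True area = apparent / (areal scale) = 210000 / 1.353 ≈ 155000 km².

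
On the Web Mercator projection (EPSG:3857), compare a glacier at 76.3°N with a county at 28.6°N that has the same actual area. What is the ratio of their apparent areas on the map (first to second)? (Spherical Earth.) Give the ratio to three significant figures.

Mercator areal scale is sec²φ.
At 76.3°: sec²(76.3°) = 1/0.2368² = 17.83.
At 28.6°: sec²(28.6°) = 1/0.8780² = 1.297.
Ratio = 17.83/1.297 = cos²(28.6°)/cos²(76.3°) ≈ 13.7.

13.7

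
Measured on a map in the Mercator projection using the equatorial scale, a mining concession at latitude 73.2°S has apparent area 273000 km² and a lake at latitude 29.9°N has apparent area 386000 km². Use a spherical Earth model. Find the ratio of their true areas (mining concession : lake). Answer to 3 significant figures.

0.0786

Mercator's areal exaggeration is sec²φ; hence true area = (apparent area) · cos²φ.
True area of mining concession: 273000 × cos²(73.2°) = 273000 × 0.08354 = 22810 km².
True area of lake: 386000 × cos²(29.9°) = 386000 × 0.7515 = 290100 km².
Ratio = 22810 / 290100 ≈ 0.0786.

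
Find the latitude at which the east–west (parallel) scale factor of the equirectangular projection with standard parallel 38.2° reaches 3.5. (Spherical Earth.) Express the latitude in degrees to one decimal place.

77.0°

In the equirectangular projection with standard parallel φ₀ = 38.2° (x = Rλ cos φ₀, y = Rφ), meridians are true-scale (h = 1) and the parallel scale is k = cos φ₀ / cos φ.
k = cos φ₀ / cos φ = 3.5  ⇒  cos φ = cos 38.2° / 3.5 = 0.2245.
φ = arccos(0.2245) ≈ 77.0°.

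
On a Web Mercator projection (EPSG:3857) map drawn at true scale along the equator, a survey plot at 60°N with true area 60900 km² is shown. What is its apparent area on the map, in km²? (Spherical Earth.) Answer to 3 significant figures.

244000 km²

Mercator is conformal, so the point scale is isotropic: h = k = sec φ = 1/cos φ.
Areal scale = k² = sec²φ = 1/cos²(60°) = 1/0.5000² = 4.000.
Apparent area = 60900 × 4.000 ≈ 244000 km².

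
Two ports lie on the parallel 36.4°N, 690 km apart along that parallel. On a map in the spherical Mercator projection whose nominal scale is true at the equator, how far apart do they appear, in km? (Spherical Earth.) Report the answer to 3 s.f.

857 km

Mercator is conformal, so the point scale is isotropic: h = k = sec φ = 1/cos φ.
Along the parallel, k = sec 36.4° = 1/0.8049 = 1.242.
Map distance = 690 × 1.242 ≈ 857 km.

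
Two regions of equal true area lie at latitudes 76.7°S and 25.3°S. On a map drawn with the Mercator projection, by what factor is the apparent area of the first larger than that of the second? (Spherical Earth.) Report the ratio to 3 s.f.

15.4

On Mercator, area is exaggerated by sec²φ = 1/cos²φ.
At 76.7°: sec²(76.7°) = 1/0.2300² = 18.90.
At 25.3°: sec²(25.3°) = 1/0.9041² = 1.223.
Ratio = 18.90/1.223 = cos²(25.3°)/cos²(76.7°) ≈ 15.4.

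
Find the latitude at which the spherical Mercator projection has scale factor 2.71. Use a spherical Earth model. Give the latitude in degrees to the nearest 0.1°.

68.3°

Mercator scale is k = sec φ = 1/cos φ.
1/cos φ = 2.71  ⇒  cos φ = 0.3690  ⇒  φ = arccos(0.3690) ≈ 68.3°.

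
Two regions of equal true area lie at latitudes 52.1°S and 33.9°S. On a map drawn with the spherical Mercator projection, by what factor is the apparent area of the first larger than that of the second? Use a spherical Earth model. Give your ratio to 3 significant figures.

1.83

Mercator is conformal with k = sec φ, so areal scale = k² = sec²φ.
At 52.1°: sec²(52.1°) = 1/0.6143² = 2.650.
At 33.9°: sec²(33.9°) = 1/0.8300² = 1.452.
Ratio = 2.650/1.452 = cos²(33.9°)/cos²(52.1°) ≈ 1.83.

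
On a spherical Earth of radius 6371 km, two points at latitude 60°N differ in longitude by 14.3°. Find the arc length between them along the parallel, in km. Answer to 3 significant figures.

795 km

Arc length along a parallel = R cos φ · Δλ (with Δλ in radians).
= 6371 × cos 60° × (14.3° × π/180) = 6371 × 0.5000 × 0.2496 ≈ 795 km.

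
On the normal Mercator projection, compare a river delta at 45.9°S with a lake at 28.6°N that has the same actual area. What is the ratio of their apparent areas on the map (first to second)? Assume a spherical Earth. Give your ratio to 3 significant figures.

1.59

Mercator is conformal with k = sec φ, so areal scale = k² = sec²φ.
At 45.9°: sec²(45.9°) = 1/0.6959² = 2.065.
At 28.6°: sec²(28.6°) = 1/0.8780² = 1.297.
Ratio = 2.065/1.297 = cos²(28.6°)/cos²(45.9°) ≈ 1.59.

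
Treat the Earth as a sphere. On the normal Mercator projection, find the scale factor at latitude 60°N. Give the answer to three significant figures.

2.00

Mercator is conformal, so the point scale is isotropic: h = k = sec φ = 1/cos φ.
k = 1/cos 60° = 1/0.5000 = 2.000.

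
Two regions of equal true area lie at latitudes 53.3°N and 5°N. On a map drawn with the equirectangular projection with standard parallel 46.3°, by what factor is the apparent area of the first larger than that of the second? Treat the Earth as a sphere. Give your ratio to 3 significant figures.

1.67

With standard parallel φ₀ = 46.3°, the equirectangular projection gives x = Rλ cos φ₀, y = Rφ, so h = 1 and k = cos 46.3° / cos φ.
Areal scale at 53.3°: h·k = 1.000 × 1.156 = 1.156.
Areal scale at 5°: h·k = 1.000 × 0.6935 = 0.6935.
Ratio = 1.156/0.6935 ≈ 1.67.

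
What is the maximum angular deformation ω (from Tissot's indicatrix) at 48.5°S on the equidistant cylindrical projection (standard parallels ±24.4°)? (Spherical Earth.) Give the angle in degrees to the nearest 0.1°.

18.1°

The equidistant cylindrical projection with φ₀ = 24.4° has h = 1 (meridians true) and k = cos φ₀ / cos φ along parallels.
At 48.5°: h = 1.000, k = 1.374; principal scales a = 1.374, b = 1.000.
sin(ω/2) = (a − b)/(a + b) = 0.3744/2.374 = 0.1577, so ω = 2 arcsin(0.1577) ≈ 18.1°.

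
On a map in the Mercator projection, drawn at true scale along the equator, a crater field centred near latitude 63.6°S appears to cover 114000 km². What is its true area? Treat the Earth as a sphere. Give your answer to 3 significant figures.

22500 km²

The Mercator projection is conformal; its linear scale factor is the same in every direction and equals sec φ = 1/cos φ.
Areal scale = k² = sec²φ = 1/cos²(63.6°) = 1/0.4446² = 5.058.
True area = apparent / (areal scale) = 114000 / 5.058 ≈ 22500 km².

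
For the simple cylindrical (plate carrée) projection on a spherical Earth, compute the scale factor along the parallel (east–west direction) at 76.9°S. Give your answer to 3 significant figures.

4.41

In the plate carrée (x = Rλ, y = Rφ), meridians are true-scale (h = 1) and parallels are stretched by k = sec φ.
k = 1/cos 76.9° = 1/0.2267 = 4.412.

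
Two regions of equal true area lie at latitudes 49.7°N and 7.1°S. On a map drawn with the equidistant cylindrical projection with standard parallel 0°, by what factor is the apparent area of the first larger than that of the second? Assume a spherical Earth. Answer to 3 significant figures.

1.53

In the plate carrée (x = Rλ, y = Rφ), meridians are true-scale (h = 1) and parallels are stretched by k = sec φ.
Areal scale at 49.7°: h·k = 1.000 × 1.546 = 1.546.
Areal scale at 7.1°: h·k = 1.000 × 1.008 = 1.008.
Ratio = 1.546/1.008 ≈ 1.53.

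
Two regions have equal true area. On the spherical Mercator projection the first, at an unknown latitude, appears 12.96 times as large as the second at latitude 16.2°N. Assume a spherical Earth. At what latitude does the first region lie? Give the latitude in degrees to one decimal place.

74.5°

For equal true areas on Mercator, apparent areas scale as sec²φ, so the ratio is cos²φ₂ / cos²φ₁.
cos²φ₂ / cos²φ₁ = 12.96  ⇒  cos φ₁ = cos 16.2° / √12.96 = 0.9603/3.600 = 0.2667.
φ₁ = arccos(0.2667) ≈ 74.5°.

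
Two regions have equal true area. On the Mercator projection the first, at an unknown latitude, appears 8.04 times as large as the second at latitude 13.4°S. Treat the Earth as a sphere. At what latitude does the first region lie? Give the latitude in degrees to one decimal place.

69.9°

Mercator areal scale is sec²φ, so apparent-area ratio = sec²φ₁ / sec²φ₂ = cos²φ₂ / cos²φ₁.
cos²φ₂ / cos²φ₁ = 8.04  ⇒  cos φ₁ = cos 13.4° / √8.04 = 0.9728/2.835 = 0.3431.
φ₁ = arccos(0.3431) ≈ 69.9°.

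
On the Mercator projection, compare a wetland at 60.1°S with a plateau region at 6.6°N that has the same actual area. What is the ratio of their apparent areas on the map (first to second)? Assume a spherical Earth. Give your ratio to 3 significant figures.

Mercator areal scale is sec²φ.
At 60.1°: sec²(60.1°) = 1/0.4985² = 4.024.
At 6.6°: sec²(6.6°) = 1/0.9934² = 1.013.
Ratio = 4.024/1.013 = cos²(6.6°)/cos²(60.1°) ≈ 3.97.

3.97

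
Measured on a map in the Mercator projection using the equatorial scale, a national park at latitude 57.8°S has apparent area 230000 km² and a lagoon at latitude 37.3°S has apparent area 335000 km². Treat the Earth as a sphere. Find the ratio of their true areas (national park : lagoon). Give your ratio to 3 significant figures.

On Mercator the areal scale is sec²φ, so true area = apparent × cos²φ.
True area of national park: 230000 × cos²(57.8°) = 230000 × 0.2840 = 65310 km².
True area of lagoon: 335000 × cos²(37.3°) = 335000 × 0.6328 = 212000 km².
Ratio = 65310 / 212000 ≈ 0.308.

0.308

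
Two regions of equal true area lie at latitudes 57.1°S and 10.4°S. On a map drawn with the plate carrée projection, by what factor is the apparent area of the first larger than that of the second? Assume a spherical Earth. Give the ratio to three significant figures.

For the equirectangular projection with φ₀ = 0 (plate carrée), h = 1 along meridians and k = sec φ along parallels.
Areal scale at 57.1°: h·k = 1.000 × 1.841 = 1.841.
Areal scale at 10.4°: h·k = 1.000 × 1.017 = 1.017.
Ratio = 1.841/1.017 ≈ 1.81.

1.81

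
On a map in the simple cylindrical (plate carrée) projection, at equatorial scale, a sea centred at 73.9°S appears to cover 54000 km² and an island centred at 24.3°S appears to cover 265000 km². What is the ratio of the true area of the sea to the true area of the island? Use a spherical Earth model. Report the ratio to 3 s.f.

Plate carrée has h = 1 and k = sec φ, giving areal scale sec φ; true area = (apparent area) · cos φ.
True area of sea: 54000 × cos(73.9°) = 54000 × 0.2773 = 14970 km².
True area of island: 265000 × cos(24.3°) = 265000 × 0.9114 = 241500 km².
Ratio = 14970 / 241500 ≈ 0.0620.

0.0620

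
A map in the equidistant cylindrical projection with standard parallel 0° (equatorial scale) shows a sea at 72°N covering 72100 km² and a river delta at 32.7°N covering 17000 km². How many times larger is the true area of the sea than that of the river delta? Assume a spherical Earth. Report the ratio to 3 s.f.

On the plate carrée, areal scale = h·k = 1 × sec φ, so true area = apparent × cos φ.
True area of sea: 72100 × cos(72°) = 72100 × 0.3090 = 22280 km².
True area of river delta: 17000 × cos(32.7°) = 17000 × 0.8415 = 14310 km².
Ratio = 22280 / 14310 ≈ 1.56.

1.56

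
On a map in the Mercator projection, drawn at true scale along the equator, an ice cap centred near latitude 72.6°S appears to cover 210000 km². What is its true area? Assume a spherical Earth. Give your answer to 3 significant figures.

Mercator is conformal, so the point scale is isotropic: h = k = sec φ = 1/cos φ.
Areal scale = k² = sec²φ = 1/cos²(72.6°) = 1/0.2990² = 11.18.
True area = apparent / (areal scale) = 210000 / 11.18 ≈ 18800 km².

18800 km²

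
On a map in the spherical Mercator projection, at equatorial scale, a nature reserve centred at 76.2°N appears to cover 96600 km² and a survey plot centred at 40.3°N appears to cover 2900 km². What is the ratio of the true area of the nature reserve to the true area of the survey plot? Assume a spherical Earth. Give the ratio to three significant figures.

Since Mercator area scale is 1/cos²φ, the true area equals the apparent area multiplied by cos²φ.
True area of nature reserve: 96600 × cos²(76.2°) = 96600 × 0.05690 = 5496 km².
True area of survey plot: 2900 × cos²(40.3°) = 2900 × 0.5817 = 1687 km².
Ratio = 5496 / 1687 ≈ 3.26.

3.26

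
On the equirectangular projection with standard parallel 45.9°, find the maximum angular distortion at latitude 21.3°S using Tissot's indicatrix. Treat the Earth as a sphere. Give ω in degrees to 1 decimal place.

16.7°

With standard parallel φ₀ = 45.9°, the equirectangular projection gives x = Rλ cos φ₀, y = Rφ, so h = 1 and k = cos 45.9° / cos φ.
At 21.3°: h = 1.000, k = 0.7469; principal scales a = 1.000, b = 0.7469.
sin(ω/2) = (a − b)/(a + b) = 0.2531/1.747 = 0.1449, so ω = 2 arcsin(0.1449) ≈ 16.7°.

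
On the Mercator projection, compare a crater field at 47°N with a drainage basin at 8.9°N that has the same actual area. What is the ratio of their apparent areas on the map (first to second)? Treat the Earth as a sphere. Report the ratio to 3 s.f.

Mercator areal scale is sec²φ.
At 47°: sec²(47°) = 1/0.6820² = 2.150.
At 8.9°: sec²(8.9°) = 1/0.9880² = 1.025.
Ratio = 2.150/1.025 = cos²(8.9°)/cos²(47°) ≈ 2.10.

2.10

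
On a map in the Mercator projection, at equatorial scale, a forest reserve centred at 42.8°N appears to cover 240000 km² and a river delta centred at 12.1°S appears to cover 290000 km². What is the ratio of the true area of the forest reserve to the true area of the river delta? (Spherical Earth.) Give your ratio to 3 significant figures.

Since Mercator area scale is 1/cos²φ, the true area equals the apparent area multiplied by cos²φ.
True area of forest reserve: 240000 × cos²(42.8°) = 240000 × 0.5384 = 129200 km².
True area of river delta: 290000 × cos²(12.1°) = 290000 × 0.9561 = 277300 km².
Ratio = 129200 / 277300 ≈ 0.466.

0.466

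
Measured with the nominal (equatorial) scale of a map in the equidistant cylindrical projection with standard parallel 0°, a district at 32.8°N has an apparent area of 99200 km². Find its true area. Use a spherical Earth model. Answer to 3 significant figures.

83400 km²

For the equirectangular projection with φ₀ = 0 (plate carrée), h = 1 along meridians and k = sec φ along parallels.
Areal scale = h·k = 1 × sec φ; at 32.8°, h = 1.000, k = 1.190, so h·k = 1.190.
True area = apparent / (areal scale) = 99200 / 1.190 ≈ 83400 km².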